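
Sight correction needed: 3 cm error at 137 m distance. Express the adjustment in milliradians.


1 mrad subtends 1 cm per 10 m of range, so adj = error_cm / (dist_m / 10) = 3 / (137/10) = 0.219 mrad

0.219 mrad


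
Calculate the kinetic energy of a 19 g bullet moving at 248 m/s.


E = 0.5*m*v^2 = 0.5*0.019*248^2 = 584.3 J

584.3 J


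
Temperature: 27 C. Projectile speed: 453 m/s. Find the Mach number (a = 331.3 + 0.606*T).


a = 331.3 + 0.606*(27) = 347.662 m/s
M = v/a = 453/347.662 = 1.303

1.303


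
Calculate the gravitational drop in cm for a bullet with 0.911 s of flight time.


drop = 0.5*g*t^2 = 0.5*9.81*0.911^2 = 4.07076 m ≈ 407.1 cm

407.1 cm


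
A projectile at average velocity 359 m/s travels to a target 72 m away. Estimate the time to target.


t = d/v = 72/359 = 0.2006 s

0.2006 s


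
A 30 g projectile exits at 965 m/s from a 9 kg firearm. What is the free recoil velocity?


v_recoil = m_p * v_p / m_gun = 0.03 * 965 / 9 = 3.217 m/s

3.217 m/s


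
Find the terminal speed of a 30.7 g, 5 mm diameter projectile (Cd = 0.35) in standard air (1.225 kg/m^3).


A = pi*(d/2)^2 = pi*(5/2000)^2 = 1.96350e-05 m^2
vt = sqrt(2mg/(Cd*rho*A)) = sqrt(2*0.0307*9.81/(0.35 * 1.225 * 1.96350e-05)) = 267.5 m/s

267.5 m/s


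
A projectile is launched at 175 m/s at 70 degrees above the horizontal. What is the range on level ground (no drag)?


R = v0^2 * sin(2*theta) / g = 175^2 * sin(2*70°) / 9.81 = 2007 m

2007 m


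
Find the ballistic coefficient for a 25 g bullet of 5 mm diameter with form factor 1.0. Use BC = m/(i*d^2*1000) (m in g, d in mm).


BC = m/(i*d^2*1000) = 25/(1.0 * 5^2 * 1000) = 0.001

0.001


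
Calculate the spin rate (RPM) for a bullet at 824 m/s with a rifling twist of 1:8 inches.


twist_m = 8*0.0254 = 0.2032 m
spin = v/twist = 824/0.2032 = 4055.118 rev/s
RPM = spin*60 = 4055.118*60 ≈ 243307 RPM

243307 RPM


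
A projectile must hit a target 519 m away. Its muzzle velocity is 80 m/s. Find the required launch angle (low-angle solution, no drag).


sin(2*theta) = R*g/v0^2 = 519*9.81/80^2 = 0.79553, theta = arcsin(0.79553)/2 = 26.35°

26.35 degrees


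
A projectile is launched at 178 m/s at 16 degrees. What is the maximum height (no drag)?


H = (v0*sin(theta))^2 / (2g) = (178*sin(16°))^2 / (2*9.81) = 122.7 m

122.7 m


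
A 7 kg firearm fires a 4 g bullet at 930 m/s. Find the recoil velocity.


v_recoil = m_p * v_p / m_gun = 0.004 * 930 / 7 = 0.5314 m/s

0.5314 m/s


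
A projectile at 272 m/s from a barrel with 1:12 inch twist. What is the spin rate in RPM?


twist_m = 12*0.0254 = 0.3048 m
spin = v/twist = 272/0.3048 = 892.3885 rev/s
RPM = spin*60 = 892.3885*60 ≈ 53543 RPM

53543 RPM


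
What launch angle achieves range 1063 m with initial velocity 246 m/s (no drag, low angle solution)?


sin(2*theta) = R*g/v0^2 = 1063*9.81/246^2 = 0.172319, theta = arcsin(0.172319)/2 = 4.961°

4.961 degrees


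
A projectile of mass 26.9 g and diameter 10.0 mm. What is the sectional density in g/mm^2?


SD = m/d^2 = 26.9/10.0^2 = 0.269 g/mm^2

0.269 g/mm^2


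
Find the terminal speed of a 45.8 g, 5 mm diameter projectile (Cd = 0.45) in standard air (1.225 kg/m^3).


A = pi*(d/2)^2 = pi*(5/2000)^2 = 1.96350e-05 m^2
vt = sqrt(2mg/(Cd*rho*A)) = sqrt(2*0.0458*9.81/(0.45 * 1.225 * 1.96350e-05)) = 288.1 m/s

288.1 m/s


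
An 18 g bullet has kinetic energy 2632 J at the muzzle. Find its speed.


v = sqrt(2*E/m) = sqrt(2*2632/0.018) = 540.8 m/s

540.8 m/s


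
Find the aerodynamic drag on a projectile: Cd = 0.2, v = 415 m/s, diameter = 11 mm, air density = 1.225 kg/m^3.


A = pi*(d/2)^2 = pi*(11/2000)^2 = 9.50332e-05 m^2
Fd = 0.5*Cd*rho*A*v^2 = 0.5*0.2*1.225*9.50332e-05*415^2 = 2.005 N

2.005 N


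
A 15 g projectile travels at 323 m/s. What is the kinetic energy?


E = 0.5*m*v^2 = 0.5*0.015*323^2 = 782.5 J

782.5 J


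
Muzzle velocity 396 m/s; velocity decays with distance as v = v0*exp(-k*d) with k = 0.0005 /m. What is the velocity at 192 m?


v = v0*exp(-k*d) = 396*exp(-0.0005*192) = 359.8 m/s

359.8 m/s


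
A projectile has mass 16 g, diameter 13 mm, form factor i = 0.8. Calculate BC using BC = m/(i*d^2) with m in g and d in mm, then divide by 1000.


BC = m/(i*d^2*1000) = 16/(0.8 * 13^2 * 1000) = 0.0001183

0.0001183


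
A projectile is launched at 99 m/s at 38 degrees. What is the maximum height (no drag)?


H = (v0*sin(theta))^2 / (2g) = (99*sin(38°))^2 / (2*9.81) = 189.3 m

189.3 m


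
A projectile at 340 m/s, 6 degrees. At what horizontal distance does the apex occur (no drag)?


R = v0^2*sin(2*theta)/g = 340^2*sin(2*6°)/9.81 = 2450.01 m
apex_dist = R/2 = 2450.01/2 = 1225 m

1225 m


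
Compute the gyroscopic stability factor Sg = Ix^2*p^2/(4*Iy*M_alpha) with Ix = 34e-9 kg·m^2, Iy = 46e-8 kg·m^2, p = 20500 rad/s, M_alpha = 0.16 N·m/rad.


Sg = Ix^2 * p^2 / (4 * Iy * M_alpha) = (34e-9)^2 * 20500^2 / (4 * 46e-8 * 0.16) = 1.65

1.65


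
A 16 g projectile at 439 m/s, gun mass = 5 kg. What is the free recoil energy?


v_r = m_p*v_p/m_gun = 0.016*439/5 = 1.4048 m/s, E_r = 0.5*m_gun*v_r^2 = 0.5*5*1.4048^2 = 4.934 J

4.934 J


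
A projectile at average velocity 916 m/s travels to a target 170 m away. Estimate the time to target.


t = d/v = 170/916 = 0.1856 s

0.1856 s


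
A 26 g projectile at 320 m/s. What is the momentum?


p = m*v = 0.026*320 = 8.32 kg·m/s

8.32 kg·m/s


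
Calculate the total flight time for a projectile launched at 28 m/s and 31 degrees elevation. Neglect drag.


T = 2*v0*sin(theta)/g = 2*28*sin(31°)/9.81 = 2.94 s

2.94 s


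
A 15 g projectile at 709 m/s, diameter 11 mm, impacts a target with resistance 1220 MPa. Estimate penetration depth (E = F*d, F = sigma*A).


A = pi*(d/2)^2 = pi*(11/2)^2 = 95.0332 mm^2
E = 0.5*m*v^2 = 0.5*0.015*709^2 = 3770.11 J
depth = E/(sigma*A) = 3770.11 J / (1220 MPa * 95.0332 mm^2) = 3770.11/(1220 * 95.0332) m = 0.0325176 m ≈ 32.52 mm

32.52 mm


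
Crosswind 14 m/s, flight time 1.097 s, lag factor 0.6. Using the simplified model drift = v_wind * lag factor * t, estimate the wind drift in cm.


drift = v_wind * lag * t = 14 * 0.6 * 1.097 = 9.2148 m ≈ 921.5 cm

921.5 cm


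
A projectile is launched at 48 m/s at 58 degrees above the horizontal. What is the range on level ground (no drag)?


R = v0^2 * sin(2*theta) / g = 48^2 * sin(2*58°) / 9.81 = 211.1 m

211.1 m


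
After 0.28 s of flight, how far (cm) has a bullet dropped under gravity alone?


drop = 0.5*g*t^2 = 0.5*9.81*0.28^2 = 0.384552 m ≈ 38.46 cm

38.46 cm


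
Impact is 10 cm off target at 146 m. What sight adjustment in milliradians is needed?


1 mrad subtends 1 cm per 10 m of range, so adj = error_cm / (dist_m / 10) = 10 / (146/10) = 0.6849 mrad

0.6849 mrad


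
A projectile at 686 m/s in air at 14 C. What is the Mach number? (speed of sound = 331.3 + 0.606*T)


a = 331.3 + 0.606*(14) = 339.784 m/s
M = v/a = 686/339.784 = 2.019

2.019


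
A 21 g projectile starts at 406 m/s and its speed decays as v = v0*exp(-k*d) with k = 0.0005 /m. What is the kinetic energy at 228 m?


v = v0*exp(-k*d) = 406*exp(-0.0005*228) = 362.257 m/s
E = 0.5*m*v^2 = 0.5*0.021*362.257^2 = 1378 J

1378 J


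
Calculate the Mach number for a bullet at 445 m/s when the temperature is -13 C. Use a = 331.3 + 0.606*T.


a = 331.3 + 0.606*(-13) = 323.422 m/s
M = v/a = 445/323.422 = 1.376

1.376


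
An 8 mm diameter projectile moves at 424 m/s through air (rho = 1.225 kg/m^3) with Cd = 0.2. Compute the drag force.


A = pi*(d/2)^2 = pi*(8/2000)^2 = 5.02655e-05 m^2
Fd = 0.5*Cd*rho*A*v^2 = 0.5*0.2*1.225*5.02655e-05*424^2 = 1.107 N

1.107 N


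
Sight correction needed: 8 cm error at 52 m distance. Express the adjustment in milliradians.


1 mrad subtends 1 cm per 10 m of range, so adj = error_cm / (dist_m / 10) = 8 / (52/10) = 1.538 mrad

1.538 mrad


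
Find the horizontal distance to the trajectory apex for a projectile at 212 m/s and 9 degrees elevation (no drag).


R = v0^2*sin(2*theta)/g = 212^2*sin(2*9°)/9.81 = 1415.75 m
apex_dist = R/2 = 1415.75/2 = 707.9 m

707.9 m


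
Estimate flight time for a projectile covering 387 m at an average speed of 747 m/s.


t = d/v = 387/747 = 0.5181 s

0.5181 s


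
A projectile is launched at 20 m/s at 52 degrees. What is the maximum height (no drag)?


H = (v0*sin(theta))^2 / (2g) = (20*sin(52°))^2 / (2*9.81) = 12.66 m

12.66 m


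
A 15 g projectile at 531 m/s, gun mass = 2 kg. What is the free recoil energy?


v_r = m_p*v_p/m_gun = 0.015*531/2 = 3.9825 m/s, E_r = 0.5*m_gun*v_r^2 = 0.5*2*3.9825^2 = 15.86 J

15.86 J


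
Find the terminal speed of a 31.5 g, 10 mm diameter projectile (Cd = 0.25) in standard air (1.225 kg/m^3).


A = pi*(d/2)^2 = pi*(10/2000)^2 = 7.85398e-05 m^2
vt = sqrt(2mg/(Cd*rho*A)) = sqrt(2*0.0315*9.81/(0.25 * 1.225 * 7.85398e-05)) = 160.3 m/s

160.3 m/s


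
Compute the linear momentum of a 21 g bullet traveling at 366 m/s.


p = m*v = 0.021*366 = 7.686 kg·m/s

7.686 kg·m/s


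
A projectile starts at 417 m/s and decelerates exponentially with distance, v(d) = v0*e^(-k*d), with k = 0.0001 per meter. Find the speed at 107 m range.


v = v0*exp(-k*d) = 417*exp(-0.0001*107) = 412.6 m/s

412.6 m/s


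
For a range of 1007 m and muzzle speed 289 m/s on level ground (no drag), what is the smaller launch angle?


sin(2*theta) = R*g/v0^2 = 1007*9.81/289^2 = 0.118278, theta = arcsin(0.118278)/2 = 3.396°

3.396 degrees


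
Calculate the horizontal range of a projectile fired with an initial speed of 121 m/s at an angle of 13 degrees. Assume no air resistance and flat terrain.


R = v0^2 * sin(2*theta) / g = 121^2 * sin(2*13°) / 9.81 = 654.2 m

654.2 m


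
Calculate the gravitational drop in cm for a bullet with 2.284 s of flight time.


drop = 0.5*g*t^2 = 0.5*9.81*2.284^2 = 25.5877 m ≈ 2559 cm

2559 cm


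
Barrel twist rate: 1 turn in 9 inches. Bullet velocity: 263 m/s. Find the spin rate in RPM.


twist_m = 9*0.0254 = 0.2286 m
spin = v/twist = 263/0.2286 = 1150.481 rev/s
RPM = spin*60 = 1150.481*60 ≈ 69029 RPM

69029 RPM


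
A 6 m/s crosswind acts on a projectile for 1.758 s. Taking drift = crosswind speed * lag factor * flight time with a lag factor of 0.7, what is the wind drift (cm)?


drift = v_wind * lag * t = 6 * 0.7 * 1.758 = 7.3836 m ≈ 738.4 cm

738.4 cm


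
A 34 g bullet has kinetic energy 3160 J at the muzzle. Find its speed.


v = sqrt(2*E/m) = sqrt(2*3160/0.034) = 431.1 m/s

431.1 m/s


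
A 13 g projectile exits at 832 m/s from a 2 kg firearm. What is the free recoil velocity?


v_recoil = m_p * v_p / m_gun = 0.013 * 832 / 2 = 5.408 m/s

5.408 m/s


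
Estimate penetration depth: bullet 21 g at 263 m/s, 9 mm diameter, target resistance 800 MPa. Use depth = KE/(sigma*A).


A = pi*(d/2)^2 = pi*(9/2)^2 = 63.6173 mm^2
E = 0.5*m*v^2 = 0.5*0.021*263^2 = 726.274 J
depth = E/(sigma*A) = 726.274 J / (800 MPa * 63.6173 mm^2) = 726.274/(800 * 63.6173) m = 0.0142704 m ≈ 14.27 mm

14.27 mm


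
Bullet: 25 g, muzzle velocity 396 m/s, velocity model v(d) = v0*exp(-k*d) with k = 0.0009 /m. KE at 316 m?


v = v0*exp(-k*d) = 396*exp(-0.0009*316) = 297.976 m/s
E = 0.5*m*v^2 = 0.5*0.025*297.976^2 = 1110 J

1110 J


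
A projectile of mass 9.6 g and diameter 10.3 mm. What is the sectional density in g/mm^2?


SD = m/d^2 = 9.6/10.3^2 = 0.09049 g/mm^2

0.09049 g/mm^2


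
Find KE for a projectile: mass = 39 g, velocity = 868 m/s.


E = 0.5*m*v^2 = 0.5*0.039*868^2 = 14692 J

14692 J


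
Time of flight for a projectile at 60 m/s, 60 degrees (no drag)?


T = 2*v0*sin(theta)/g = 2*60*sin(60°)/9.81 = 10.59 s

10.59 s


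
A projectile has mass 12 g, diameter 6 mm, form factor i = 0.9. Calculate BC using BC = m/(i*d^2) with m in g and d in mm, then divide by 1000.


BC = m/(i*d^2*1000) = 12/(0.9 * 6^2 * 1000) = 0.0003704

0.0003704


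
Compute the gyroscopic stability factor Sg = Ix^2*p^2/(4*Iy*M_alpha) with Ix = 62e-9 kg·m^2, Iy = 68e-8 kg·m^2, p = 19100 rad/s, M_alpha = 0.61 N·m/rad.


Sg = Ix^2 * p^2 / (4 * Iy * M_alpha) = (62e-9)^2 * 19100^2 / (4 * 68e-8 * 0.61) = 0.8452

0.8452


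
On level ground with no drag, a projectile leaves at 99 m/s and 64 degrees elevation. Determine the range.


R = v0^2 * sin(2*theta) / g = 99^2 * sin(2*64°) / 9.81 = 787.3 m

787.3 m


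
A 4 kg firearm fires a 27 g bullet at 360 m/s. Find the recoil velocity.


v_recoil = m_p * v_p / m_gun = 0.027 * 360 / 4 = 2.43 m/s

2.43 m/s


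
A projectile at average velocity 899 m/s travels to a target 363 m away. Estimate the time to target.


t = d/v = 363/899 = 0.4038 s

0.4038 s


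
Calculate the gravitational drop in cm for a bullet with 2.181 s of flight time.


drop = 0.5*g*t^2 = 0.5*9.81*2.181^2 = 23.3319 m ≈ 2333 cm

2333 cm


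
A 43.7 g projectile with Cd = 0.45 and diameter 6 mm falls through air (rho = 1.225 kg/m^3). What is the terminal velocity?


A = pi*(d/2)^2 = pi*(6/2000)^2 = 2.82743e-05 m^2
vt = sqrt(2mg/(Cd*rho*A)) = sqrt(2*0.0437*9.81/(0.45 * 1.225 * 2.82743e-05)) = 234.5 m/s

234.5 m/s


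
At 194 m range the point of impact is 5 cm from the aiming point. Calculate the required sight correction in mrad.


1 mrad subtends 1 cm per 10 m of range, so adj = error_cm / (dist_m / 10) = 5 / (194/10) = 0.2577 mrad

0.2577 mrad


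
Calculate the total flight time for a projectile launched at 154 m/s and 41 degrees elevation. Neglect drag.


T = 2*v0*sin(theta)/g = 2*154*sin(41°)/9.81 = 20.6 s

20.6 s


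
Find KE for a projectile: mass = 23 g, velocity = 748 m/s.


E = 0.5*m*v^2 = 0.5*0.023*748^2 = 6434 J

6434 J


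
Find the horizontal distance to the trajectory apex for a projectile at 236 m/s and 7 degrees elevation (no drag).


R = v0^2*sin(2*theta)/g = 236^2*sin(2*7°)/9.81 = 1373.5 m
apex_dist = R/2 = 1373.5/2 = 686.8 m

686.8 m


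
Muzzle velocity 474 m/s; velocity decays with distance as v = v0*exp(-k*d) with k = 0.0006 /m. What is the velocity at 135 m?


v = v0*exp(-k*d) = 474*exp(-0.0006*135) = 437.1 m/s

437.1 m/s


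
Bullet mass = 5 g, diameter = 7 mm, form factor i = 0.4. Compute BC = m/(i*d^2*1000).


BC = m/(i*d^2*1000) = 5/(0.4 * 7^2 * 1000) = 0.0002551

0.0002551


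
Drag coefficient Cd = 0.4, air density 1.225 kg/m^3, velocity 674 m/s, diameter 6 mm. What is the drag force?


A = pi*(d/2)^2 = pi*(6/2000)^2 = 2.82743e-05 m^2
Fd = 0.5*Cd*rho*A*v^2 = 0.5*0.4*1.225*2.82743e-05*674^2 = 3.147 N

3.147 N


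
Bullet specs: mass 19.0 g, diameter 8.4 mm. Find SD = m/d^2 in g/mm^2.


SD = m/d^2 = 19.0/8.4^2 = 0.2693 g/mm^2

0.2693 g/mm^2


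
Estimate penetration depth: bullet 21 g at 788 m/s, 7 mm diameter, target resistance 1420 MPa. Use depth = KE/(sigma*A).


A = pi*(d/2)^2 = pi*(7/2)^2 = 38.4845 mm^2
E = 0.5*m*v^2 = 0.5*0.021*788^2 = 6519.91 J
depth = E/(sigma*A) = 6519.91 J / (1420 MPa * 38.4845 mm^2) = 6519.91/(1420 * 38.4845) m = 0.119307 m ≈ 119.3 mm

119.3 mm


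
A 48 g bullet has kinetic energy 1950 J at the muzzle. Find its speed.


v = sqrt(2*E/m) = sqrt(2*1950/0.048) = 285 m/s

285 m/s


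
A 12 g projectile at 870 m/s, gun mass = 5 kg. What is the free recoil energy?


v_r = m_p*v_p/m_gun = 0.012*870/5 = 2.088 m/s, E_r = 0.5*m_gun*v_r^2 = 0.5*5*2.088^2 = 10.9 J

10.9 J


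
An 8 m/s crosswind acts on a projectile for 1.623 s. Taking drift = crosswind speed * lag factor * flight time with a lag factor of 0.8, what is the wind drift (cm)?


drift = v_wind * lag * t = 8 * 0.8 * 1.623 = 10.3872 m ≈ 1039 cm

1039 cm


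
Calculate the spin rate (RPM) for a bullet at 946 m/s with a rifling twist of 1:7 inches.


twist_m = 7*0.0254 = 0.1778 m
spin = v/twist = 946/0.1778 = 5320.585 rev/s
RPM = spin*60 = 5320.585*60 ≈ 319235 RPM

319235 RPM


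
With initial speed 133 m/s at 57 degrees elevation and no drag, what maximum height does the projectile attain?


H = (v0*sin(theta))^2 / (2g) = (133*sin(57°))^2 / (2*9.81) = 634.1 m

634.1 m


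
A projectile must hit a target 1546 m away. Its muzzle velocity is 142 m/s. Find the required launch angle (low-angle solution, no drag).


sin(2*theta) = R*g/v0^2 = 1546*9.81/142^2 = 0.752145, theta = arcsin(0.752145)/2 = 24.39°

24.39 degrees


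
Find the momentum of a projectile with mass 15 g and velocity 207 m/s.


p = m*v = 0.015*207 = 3.105 kg·m/s

3.105 kg·m/s


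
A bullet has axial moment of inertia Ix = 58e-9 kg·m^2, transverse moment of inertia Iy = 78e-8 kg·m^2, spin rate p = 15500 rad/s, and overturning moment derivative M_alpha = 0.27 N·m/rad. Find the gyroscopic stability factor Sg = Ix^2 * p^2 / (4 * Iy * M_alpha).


Sg = Ix^2 * p^2 / (4 * Iy * M_alpha) = (58e-9)^2 * 15500^2 / (4 * 78e-8 * 0.27) = 0.9594

0.9594


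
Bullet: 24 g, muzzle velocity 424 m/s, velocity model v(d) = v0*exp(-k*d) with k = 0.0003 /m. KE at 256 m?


v = v0*exp(-k*d) = 424*exp(-0.0003*256) = 392.656 m/s
E = 0.5*m*v^2 = 0.5*0.024*392.656^2 = 1850 J

1850 J


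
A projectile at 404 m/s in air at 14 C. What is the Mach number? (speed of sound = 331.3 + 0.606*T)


a = 331.3 + 0.606*(14) = 339.784 m/s
M = v/a = 404/339.784 = 1.189

1.189


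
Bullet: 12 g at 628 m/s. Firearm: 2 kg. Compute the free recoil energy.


v_r = m_p*v_p/m_gun = 0.012*628/2 = 3.768 m/s, E_r = 0.5*m_gun*v_r^2 = 0.5*2*3.768^2 = 14.2 J

14.2 J


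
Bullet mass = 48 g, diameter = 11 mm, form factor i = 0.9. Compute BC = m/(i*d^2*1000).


BC = m/(i*d^2*1000) = 48/(0.9 * 11^2 * 1000) = 0.0004408

0.0004408


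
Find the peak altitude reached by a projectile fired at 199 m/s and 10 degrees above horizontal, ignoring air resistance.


H = (v0*sin(theta))^2 / (2g) = (199*sin(10°))^2 / (2*9.81) = 60.86 m

60.86 m


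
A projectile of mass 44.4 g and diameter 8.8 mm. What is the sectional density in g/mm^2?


SD = m/d^2 = 44.4/8.8^2 = 0.5733 g/mm^2

0.5733 g/mm^2


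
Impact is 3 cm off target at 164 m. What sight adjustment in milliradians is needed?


1 mrad subtends 1 cm per 10 m of range, so adj = error_cm / (dist_m / 10) = 3 / (164/10) = 0.1829 mrad

0.1829 mrad


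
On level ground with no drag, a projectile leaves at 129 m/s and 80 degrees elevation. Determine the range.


R = v0^2 * sin(2*theta) / g = 129^2 * sin(2*80°) / 9.81 = 580.2 m

580.2 m


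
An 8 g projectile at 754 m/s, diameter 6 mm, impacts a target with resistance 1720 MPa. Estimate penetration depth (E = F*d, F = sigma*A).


A = pi*(d/2)^2 = pi*(6/2)^2 = 28.2743 mm^2
E = 0.5*m*v^2 = 0.5*0.008*754^2 = 2274.06 J
depth = E/(sigma*A) = 2274.06 J / (1720 MPa * 28.2743 mm^2) = 2274.06/(1720 * 28.2743) m = 0.0467608 m ≈ 46.76 mm

46.76 mm


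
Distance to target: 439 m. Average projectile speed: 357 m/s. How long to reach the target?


t = d/v = 439/357 = 1.23 s

1.23 s


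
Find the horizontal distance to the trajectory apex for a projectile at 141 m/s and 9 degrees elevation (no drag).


R = v0^2*sin(2*theta)/g = 141^2*sin(2*9°)/9.81 = 626.256 m
apex_dist = R/2 = 626.256/2 = 313.1 m

313.1 m


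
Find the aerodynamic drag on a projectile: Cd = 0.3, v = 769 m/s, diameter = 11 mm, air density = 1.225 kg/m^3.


A = pi*(d/2)^2 = pi*(11/2000)^2 = 9.50332e-05 m^2
Fd = 0.5*Cd*rho*A*v^2 = 0.5*0.3*1.225*9.50332e-05*769^2 = 10.33 N

10.33 N


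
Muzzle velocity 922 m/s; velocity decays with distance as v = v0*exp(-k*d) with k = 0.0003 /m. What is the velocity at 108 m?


v = v0*exp(-k*d) = 922*exp(-0.0003*108) = 892.6 m/s

892.6 m/s


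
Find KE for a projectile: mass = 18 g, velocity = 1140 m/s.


E = 0.5*m*v^2 = 0.5*0.018*1140^2 = 11696 J

11696 J


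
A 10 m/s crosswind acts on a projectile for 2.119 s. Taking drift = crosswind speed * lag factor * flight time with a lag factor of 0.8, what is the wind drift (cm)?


drift = v_wind * lag * t = 10 * 0.8 * 2.119 = 16.952 m ≈ 1695 cm

1695 cm


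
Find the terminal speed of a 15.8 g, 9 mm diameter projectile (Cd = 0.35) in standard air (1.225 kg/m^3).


A = pi*(d/2)^2 = pi*(9/2000)^2 = 6.36173e-05 m^2
vt = sqrt(2mg/(Cd*rho*A)) = sqrt(2*0.0158*9.81/(0.35 * 1.225 * 6.36173e-05)) = 106.6 m/s

106.6 m/s


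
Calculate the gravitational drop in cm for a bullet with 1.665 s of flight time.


drop = 0.5*g*t^2 = 0.5*9.81*1.665^2 = 13.5978 m ≈ 1360 cm

1360 cm


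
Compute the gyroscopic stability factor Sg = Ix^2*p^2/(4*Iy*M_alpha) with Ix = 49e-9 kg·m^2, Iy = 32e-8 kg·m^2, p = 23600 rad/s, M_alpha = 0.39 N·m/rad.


Sg = Ix^2 * p^2 / (4 * Iy * M_alpha) = (49e-9)^2 * 23600^2 / (4 * 32e-8 * 0.39) = 2.679

2.679


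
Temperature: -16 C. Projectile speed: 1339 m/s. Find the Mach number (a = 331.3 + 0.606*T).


a = 331.3 + 0.606*(-16) = 321.604 m/s
M = v/a = 1339/321.604 = 4.164

4.164


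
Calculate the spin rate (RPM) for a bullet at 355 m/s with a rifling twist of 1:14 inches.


twist_m = 14*0.0254 = 0.3556 m
spin = v/twist = 355/0.3556 = 998.3127 rev/s
RPM = spin*60 = 998.3127*60 ≈ 59899 RPM

59899 RPM


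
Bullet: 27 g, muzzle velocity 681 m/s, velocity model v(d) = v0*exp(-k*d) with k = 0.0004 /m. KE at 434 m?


v = v0*exp(-k*d) = 681*exp(-0.0004*434) = 572.471 m/s
E = 0.5*m*v^2 = 0.5*0.027*572.471^2 = 4424 J

4424 J


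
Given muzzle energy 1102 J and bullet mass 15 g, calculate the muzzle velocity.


v = sqrt(2*E/m) = sqrt(2*1102/0.015) = 383.3 m/s

383.3 m/s


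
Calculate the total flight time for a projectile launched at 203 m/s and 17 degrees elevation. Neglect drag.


T = 2*v0*sin(theta)/g = 2*203*sin(17°)/9.81 = 12.1 s

12.1 s


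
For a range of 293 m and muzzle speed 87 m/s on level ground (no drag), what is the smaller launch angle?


sin(2*theta) = R*g/v0^2 = 293*9.81/87^2 = 0.37975, theta = arcsin(0.37975)/2 = 11.16°

11.16 degrees


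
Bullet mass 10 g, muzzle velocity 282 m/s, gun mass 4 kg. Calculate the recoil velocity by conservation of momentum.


v_recoil = m_p * v_p / m_gun = 0.01 * 282 / 4 = 0.705 m/s

0.705 m/s


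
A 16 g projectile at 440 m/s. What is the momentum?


p = m*v = 0.016*440 = 7.04 kg·m/s

7.04 kg·m/s


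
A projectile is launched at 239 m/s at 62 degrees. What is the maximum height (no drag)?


H = (v0*sin(theta))^2 / (2g) = (239*sin(62°))^2 / (2*9.81) = 2270 m

2270 m


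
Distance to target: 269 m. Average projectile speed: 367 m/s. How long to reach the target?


t = d/v = 269/367 = 0.733 s

0.733 s


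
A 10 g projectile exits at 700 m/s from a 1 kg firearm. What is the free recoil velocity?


v_recoil = m_p * v_p / m_gun = 0.01 * 700 / 1 = 7 m/s

7 m/s


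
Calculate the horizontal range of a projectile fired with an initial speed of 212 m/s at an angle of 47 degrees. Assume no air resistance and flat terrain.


R = v0^2 * sin(2*theta) / g = 212^2 * sin(2*47°) / 9.81 = 4570 m

4570 m


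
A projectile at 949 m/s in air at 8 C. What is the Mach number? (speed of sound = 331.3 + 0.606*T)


a = 331.3 + 0.606*(8) = 336.148 m/s
M = v/a = 949/336.148 = 2.823

2.823


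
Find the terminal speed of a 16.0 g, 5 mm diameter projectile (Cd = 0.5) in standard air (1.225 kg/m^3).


A = pi*(d/2)^2 = pi*(5/2000)^2 = 1.96350e-05 m^2
vt = sqrt(2mg/(Cd*rho*A)) = sqrt(2*0.016*9.81/(0.5 * 1.225 * 1.96350e-05)) = 161.6 m/s

161.6 m/s


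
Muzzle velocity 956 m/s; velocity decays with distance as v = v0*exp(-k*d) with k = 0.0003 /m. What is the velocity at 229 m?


v = v0*exp(-k*d) = 956*exp(-0.0003*229) = 892.5 m/s

892.5 m/s


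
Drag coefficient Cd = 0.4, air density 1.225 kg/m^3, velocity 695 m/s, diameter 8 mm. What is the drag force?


A = pi*(d/2)^2 = pi*(8/2000)^2 = 5.02655e-05 m^2
Fd = 0.5*Cd*rho*A*v^2 = 0.5*0.4*1.225*5.02655e-05*695^2 = 5.948 N

5.948 N


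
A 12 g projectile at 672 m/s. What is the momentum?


p = m*v = 0.012*672 = 8.064 kg·m/s

8.064 kg·m/s


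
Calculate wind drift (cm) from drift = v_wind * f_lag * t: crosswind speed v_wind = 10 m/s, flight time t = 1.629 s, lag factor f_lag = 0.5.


drift = v_wind * lag * t = 10 * 0.5 * 1.629 = 8.145 m ≈ 814.5 cm

814.5 cm


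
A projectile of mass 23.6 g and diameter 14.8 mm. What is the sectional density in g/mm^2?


SD = m/d^2 = 23.6/14.8^2 = 0.1077 g/mm^2

0.1077 g/mm^2


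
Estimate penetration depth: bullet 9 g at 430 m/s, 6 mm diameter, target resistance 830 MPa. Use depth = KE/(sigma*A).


A = pi*(d/2)^2 = pi*(6/2)^2 = 28.2743 mm^2
E = 0.5*m*v^2 = 0.5*0.009*430^2 = 832.05 J
depth = E/(sigma*A) = 832.05 J / (830 MPa * 28.2743 mm^2) = 832.05/(830 * 28.2743) m = 0.0354551 m ≈ 35.46 mm

35.46 mm


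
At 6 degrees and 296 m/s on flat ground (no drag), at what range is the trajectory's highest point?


R = v0^2*sin(2*theta)/g = 296^2*sin(2*6°)/9.81 = 1856.92 m
apex_dist = R/2 = 1856.92/2 = 928.5 m

928.5 m


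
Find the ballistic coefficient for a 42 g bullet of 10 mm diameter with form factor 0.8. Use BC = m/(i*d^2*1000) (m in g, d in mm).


BC = m/(i*d^2*1000) = 42/(0.8 * 10^2 * 1000) = 0.000525

0.000525


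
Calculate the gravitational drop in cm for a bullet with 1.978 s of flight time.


drop = 0.5*g*t^2 = 0.5*9.81*1.978^2 = 19.1907 m ≈ 1919 cm

1919 cm


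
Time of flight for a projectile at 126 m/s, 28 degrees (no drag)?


T = 2*v0*sin(theta)/g = 2*126*sin(28°)/9.81 = 12.06 s

12.06 s


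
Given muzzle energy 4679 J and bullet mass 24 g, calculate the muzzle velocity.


v = sqrt(2*E/m) = sqrt(2*4679/0.024) = 624.4 m/s

624.4 m/s


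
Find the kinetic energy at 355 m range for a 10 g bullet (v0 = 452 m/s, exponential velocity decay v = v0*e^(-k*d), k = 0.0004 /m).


v = v0*exp(-k*d) = 452*exp(-0.0004*355) = 392.165 m/s
E = 0.5*m*v^2 = 0.5*0.01*392.165^2 = 769 J

769 J


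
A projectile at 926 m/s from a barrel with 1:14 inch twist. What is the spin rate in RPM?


twist_m = 14*0.0254 = 0.3556 m
spin = v/twist = 926/0.3556 = 2604.049 rev/s
RPM = spin*60 = 2604.049*60 ≈ 156243 RPM

156243 RPM


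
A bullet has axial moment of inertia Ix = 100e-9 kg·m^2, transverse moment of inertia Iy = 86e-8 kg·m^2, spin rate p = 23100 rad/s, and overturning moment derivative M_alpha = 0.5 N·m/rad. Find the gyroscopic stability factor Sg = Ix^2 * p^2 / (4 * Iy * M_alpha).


Sg = Ix^2 * p^2 / (4 * Iy * M_alpha) = (100e-9)^2 * 23100^2 / (4 * 86e-8 * 0.5) = 3.102

3.102


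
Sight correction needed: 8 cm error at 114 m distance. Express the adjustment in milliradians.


1 mrad subtends 1 cm per 10 m of range, so adj = error_cm / (dist_m / 10) = 8 / (114/10) = 0.7018 mrad

0.7018 mrad


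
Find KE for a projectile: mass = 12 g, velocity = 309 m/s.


E = 0.5*m*v^2 = 0.5*0.012*309^2 = 572.9 J

572.9 J


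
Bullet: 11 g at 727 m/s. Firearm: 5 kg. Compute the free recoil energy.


v_r = m_p*v_p/m_gun = 0.011*727/5 = 1.5994 m/s, E_r = 0.5*m_gun*v_r^2 = 0.5*5*1.5994^2 = 6.395 J

6.395 J


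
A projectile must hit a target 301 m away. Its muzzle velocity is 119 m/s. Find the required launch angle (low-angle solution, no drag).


sin(2*theta) = R*g/v0^2 = 301*9.81/119^2 = 0.208517, theta = arcsin(0.208517)/2 = 6.018°

6.018 degrees


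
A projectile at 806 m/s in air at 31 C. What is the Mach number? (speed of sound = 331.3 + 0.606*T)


a = 331.3 + 0.606*(31) = 350.086 m/s
M = v/a = 806/350.086 = 2.302

2.302


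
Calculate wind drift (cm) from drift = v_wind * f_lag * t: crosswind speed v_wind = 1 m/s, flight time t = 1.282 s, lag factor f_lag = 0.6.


drift = v_wind * lag * t = 1 * 0.6 * 1.282 = 0.7692 m ≈ 76.92 cm

76.92 cm


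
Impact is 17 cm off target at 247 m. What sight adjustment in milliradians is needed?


1 mrad subtends 1 cm per 10 m of range, so adj = error_cm / (dist_m / 10) = 17 / (247/10) = 0.6883 mrad

0.6883 mrad


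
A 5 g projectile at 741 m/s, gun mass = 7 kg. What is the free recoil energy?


v_r = m_p*v_p/m_gun = 0.005*741/7 = 0.529286 m/s, E_r = 0.5*m_gun*v_r^2 = 0.5*7*0.529286^2 = 0.9805 J

0.9805 J


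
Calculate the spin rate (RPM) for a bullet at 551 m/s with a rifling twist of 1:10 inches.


twist_m = 10*0.0254 = 0.254 m
spin = v/twist = 551/0.254 = 2169.291 rev/s
RPM = spin*60 = 2169.291*60 ≈ 130157 RPM

130157 RPM


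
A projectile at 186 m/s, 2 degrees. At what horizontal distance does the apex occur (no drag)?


R = v0^2*sin(2*theta)/g = 186^2*sin(2*2°)/9.81 = 246.004 m
apex_dist = R/2 = 246.004/2 = 123 m

123 m


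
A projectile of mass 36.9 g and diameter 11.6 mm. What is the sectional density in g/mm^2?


SD = m/d^2 = 36.9/11.6^2 = 0.2742 g/mm^2

0.2742 g/mm^2


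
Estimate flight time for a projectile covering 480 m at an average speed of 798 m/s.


t = d/v = 480/798 = 0.6015 s

0.6015 s


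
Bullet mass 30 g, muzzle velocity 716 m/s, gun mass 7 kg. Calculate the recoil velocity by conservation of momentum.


v_recoil = m_p * v_p / m_gun = 0.03 * 716 / 7 = 3.069 m/s

3.069 m/s


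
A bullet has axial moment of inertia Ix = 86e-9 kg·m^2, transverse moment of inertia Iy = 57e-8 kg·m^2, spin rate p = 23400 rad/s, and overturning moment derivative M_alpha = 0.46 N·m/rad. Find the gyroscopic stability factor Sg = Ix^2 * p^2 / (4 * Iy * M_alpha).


Sg = Ix^2 * p^2 / (4 * Iy * M_alpha) = (86e-9)^2 * 23400^2 / (4 * 57e-8 * 0.46) = 3.861

3.861


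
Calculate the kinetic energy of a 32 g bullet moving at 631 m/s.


E = 0.5*m*v^2 = 0.5*0.032*631^2 = 6371 J

6371 J


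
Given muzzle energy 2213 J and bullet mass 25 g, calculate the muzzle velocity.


v = sqrt(2*E/m) = sqrt(2*2213/0.025) = 420.8 m/s

420.8 m/s


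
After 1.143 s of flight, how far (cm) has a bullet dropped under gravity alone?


drop = 0.5*g*t^2 = 0.5*9.81*1.143^2 = 6.40813 m ≈ 640.8 cm

640.8 cm


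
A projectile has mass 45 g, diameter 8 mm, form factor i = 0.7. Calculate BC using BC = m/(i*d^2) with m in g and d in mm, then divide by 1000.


BC = m/(i*d^2*1000) = 45/(0.7 * 8^2 * 1000) = 0.001004

0.001004


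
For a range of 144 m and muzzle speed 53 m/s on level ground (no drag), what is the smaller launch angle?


sin(2*theta) = R*g/v0^2 = 144*9.81/53^2 = 0.502898, theta = arcsin(0.502898)/2 = 15.1°

15.1 degrees


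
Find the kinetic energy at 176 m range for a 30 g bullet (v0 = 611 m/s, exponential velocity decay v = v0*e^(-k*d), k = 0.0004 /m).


v = v0*exp(-k*d) = 611*exp(-0.0004*176) = 569.465 m/s
E = 0.5*m*v^2 = 0.5*0.03*569.465^2 = 4864 J

4864 J


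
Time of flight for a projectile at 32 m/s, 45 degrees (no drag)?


T = 2*v0*sin(theta)/g = 2*32*sin(45°)/9.81 = 4.613 s

4.613 s


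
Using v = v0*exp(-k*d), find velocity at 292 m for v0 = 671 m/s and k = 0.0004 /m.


v = v0*exp(-k*d) = 671*exp(-0.0004*292) = 597 m/s

597 m/s


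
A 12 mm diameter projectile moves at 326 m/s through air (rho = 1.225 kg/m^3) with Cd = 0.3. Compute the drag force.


A = pi*(d/2)^2 = pi*(12/2000)^2 = 1.13097e-04 m^2
Fd = 0.5*Cd*rho*A*v^2 = 0.5*0.3*1.225*1.13097e-04*326^2 = 2.209 N

2.209 N


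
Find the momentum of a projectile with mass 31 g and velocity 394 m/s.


p = m*v = 0.031*394 = 12.21 kg·m/s

12.21 kg·m/s


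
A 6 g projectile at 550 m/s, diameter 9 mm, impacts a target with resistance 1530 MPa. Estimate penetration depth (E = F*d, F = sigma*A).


A = pi*(d/2)^2 = pi*(9/2)^2 = 63.6173 mm^2
E = 0.5*m*v^2 = 0.5*0.006*550^2 = 907.5 J
depth = E/(sigma*A) = 907.5 J / (1530 MPa * 63.6173 mm^2) = 907.5/(1530 * 63.6173) m = 0.00932353 m ≈ 9.324 mm

9.324 mm


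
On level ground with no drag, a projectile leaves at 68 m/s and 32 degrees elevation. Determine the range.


R = v0^2 * sin(2*theta) / g = 68^2 * sin(2*32°) / 9.81 = 423.7 m

423.7 m


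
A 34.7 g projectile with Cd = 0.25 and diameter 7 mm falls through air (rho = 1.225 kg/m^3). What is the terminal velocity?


A = pi*(d/2)^2 = pi*(7/2000)^2 = 3.84845e-05 m^2
vt = sqrt(2mg/(Cd*rho*A)) = sqrt(2*0.0347*9.81/(0.25 * 1.225 * 3.84845e-05)) = 240.3 m/s

240.3 m/s


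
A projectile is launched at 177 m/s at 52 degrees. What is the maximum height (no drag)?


H = (v0*sin(theta))^2 / (2g) = (177*sin(52°))^2 / (2*9.81) = 991.5 m

991.5 m


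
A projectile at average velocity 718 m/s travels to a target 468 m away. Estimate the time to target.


t = d/v = 468/718 = 0.6518 s

0.6518 s


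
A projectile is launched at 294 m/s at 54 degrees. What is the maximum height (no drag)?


H = (v0*sin(theta))^2 / (2g) = (294*sin(54°))^2 / (2*9.81) = 2883 m

2883 m


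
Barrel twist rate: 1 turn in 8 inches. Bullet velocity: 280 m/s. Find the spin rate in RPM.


twist_m = 8*0.0254 = 0.2032 m
spin = v/twist = 280/0.2032 = 1377.953 rev/s
RPM = spin*60 = 1377.953*60 ≈ 82677 RPM

82677 RPM


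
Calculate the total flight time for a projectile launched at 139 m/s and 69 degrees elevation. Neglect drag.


T = 2*v0*sin(theta)/g = 2*139*sin(69°)/9.81 = 26.46 s

26.46 s


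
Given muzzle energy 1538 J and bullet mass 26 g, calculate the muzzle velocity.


v = sqrt(2*E/m) = sqrt(2*1538/0.026) = 344 m/s

344 m/s


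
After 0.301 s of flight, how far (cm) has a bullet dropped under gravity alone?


drop = 0.5*g*t^2 = 0.5*9.81*0.301^2 = 0.444398 m ≈ 44.44 cm

44.44 cm


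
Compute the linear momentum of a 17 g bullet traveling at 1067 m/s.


p = m*v = 0.017*1067 = 18.14 kg·m/s

18.14 kg·m/s


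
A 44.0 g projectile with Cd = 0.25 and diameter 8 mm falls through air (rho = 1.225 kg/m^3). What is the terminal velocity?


A = pi*(d/2)^2 = pi*(8/2000)^2 = 5.02655e-05 m^2
vt = sqrt(2mg/(Cd*rho*A)) = sqrt(2*0.044*9.81/(0.25 * 1.225 * 5.02655e-05)) = 236.8 m/s

236.8 m/s


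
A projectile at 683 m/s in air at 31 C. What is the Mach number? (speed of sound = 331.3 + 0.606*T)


a = 331.3 + 0.606*(31) = 350.086 m/s
M = v/a = 683/350.086 = 1.951

1.951


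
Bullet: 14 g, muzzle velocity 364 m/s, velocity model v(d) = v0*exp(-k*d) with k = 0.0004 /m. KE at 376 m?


v = v0*exp(-k*d) = 364*exp(-0.0004*376) = 313.172 m/s
E = 0.5*m*v^2 = 0.5*0.014*313.172^2 = 686.5 J

686.5 J


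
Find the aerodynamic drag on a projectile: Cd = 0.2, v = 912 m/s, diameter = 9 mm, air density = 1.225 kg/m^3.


A = pi*(d/2)^2 = pi*(9/2000)^2 = 6.36173e-05 m^2
Fd = 0.5*Cd*rho*A*v^2 = 0.5*0.2*1.225*6.36173e-05*912^2 = 6.482 N

6.482 N


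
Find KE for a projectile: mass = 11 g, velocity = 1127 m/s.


E = 0.5*m*v^2 = 0.5*0.011*1127^2 = 6986 J

6986 J


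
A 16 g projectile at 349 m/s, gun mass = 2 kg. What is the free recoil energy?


v_r = m_p*v_p/m_gun = 0.016*349/2 = 2.792 m/s, E_r = 0.5*m_gun*v_r^2 = 0.5*2*2.792^2 = 7.795 J

7.795 J


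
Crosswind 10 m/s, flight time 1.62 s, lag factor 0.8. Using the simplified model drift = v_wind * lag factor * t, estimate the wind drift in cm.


drift = v_wind * lag * t = 10 * 0.8 * 1.62 = 12.96 m ≈ 1296 cm

1296 cm


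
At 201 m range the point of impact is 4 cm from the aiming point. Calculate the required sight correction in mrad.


1 mrad subtends 1 cm per 10 m of range, so adj = error_cm / (dist_m / 10) = 4 / (201/10) = 0.199 mrad

0.199 mrad


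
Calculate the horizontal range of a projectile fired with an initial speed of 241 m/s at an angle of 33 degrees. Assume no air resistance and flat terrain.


R = v0^2 * sin(2*theta) / g = 241^2 * sin(2*33°) / 9.81 = 5409 m

5409 m


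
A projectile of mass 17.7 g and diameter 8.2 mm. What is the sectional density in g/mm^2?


SD = m/d^2 = 17.7/8.2^2 = 0.2632 g/mm^2

0.2632 g/mm^2


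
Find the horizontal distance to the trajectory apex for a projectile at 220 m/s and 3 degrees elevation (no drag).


R = v0^2*sin(2*theta)/g = 220^2*sin(2*3°)/9.81 = 515.716 m
apex_dist = R/2 = 515.716/2 = 257.9 m

257.9 m


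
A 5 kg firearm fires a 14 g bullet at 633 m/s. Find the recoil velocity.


v_recoil = m_p * v_p / m_gun = 0.014 * 633 / 5 = 1.772 m/s

1.772 m/s


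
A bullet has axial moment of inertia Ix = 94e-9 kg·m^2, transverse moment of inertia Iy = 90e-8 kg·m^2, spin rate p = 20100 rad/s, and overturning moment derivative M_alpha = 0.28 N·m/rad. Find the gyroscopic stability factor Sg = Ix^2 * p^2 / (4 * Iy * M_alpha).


Sg = Ix^2 * p^2 / (4 * Iy * M_alpha) = (94e-9)^2 * 20100^2 / (4 * 90e-8 * 0.28) = 3.542

3.542


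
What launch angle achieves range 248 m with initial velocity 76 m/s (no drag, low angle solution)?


sin(2*theta) = R*g/v0^2 = 248*9.81/76^2 = 0.421205, theta = arcsin(0.421205)/2 = 12.46°

12.46 degrees


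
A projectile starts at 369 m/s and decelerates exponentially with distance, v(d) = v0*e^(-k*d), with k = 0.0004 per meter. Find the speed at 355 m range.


v = v0*exp(-k*d) = 369*exp(-0.0004*355) = 320.2 m/s

320.2 m/s


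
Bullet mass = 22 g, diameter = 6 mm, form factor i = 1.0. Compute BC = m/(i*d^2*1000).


BC = m/(i*d^2*1000) = 22/(1.0 * 6^2 * 1000) = 0.0006111

0.0006111


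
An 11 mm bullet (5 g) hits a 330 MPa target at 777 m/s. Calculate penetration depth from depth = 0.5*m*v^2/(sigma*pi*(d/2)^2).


A = pi*(d/2)^2 = pi*(11/2)^2 = 95.0332 mm^2
E = 0.5*m*v^2 = 0.5*0.005*777^2 = 1509.32 J
depth = E/(sigma*A) = 1509.32 J / (330 MPa * 95.0332 mm^2) = 1509.32/(330 * 95.0332) m = 0.0481275 m ≈ 48.13 mm

48.13 mm


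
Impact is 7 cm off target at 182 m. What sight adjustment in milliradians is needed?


1 mrad subtends 1 cm per 10 m of range, so adj = error_cm / (dist_m / 10) = 7 / (182/10) = 0.3846 mrad

0.3846 mrad


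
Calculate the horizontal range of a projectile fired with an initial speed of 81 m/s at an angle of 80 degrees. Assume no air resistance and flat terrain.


R = v0^2 * sin(2*theta) / g = 81^2 * sin(2*80°) / 9.81 = 228.7 m

228.7 m


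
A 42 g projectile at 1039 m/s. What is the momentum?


p = m*v = 0.042*1039 = 43.64 kg·m/s

43.64 kg·m/s


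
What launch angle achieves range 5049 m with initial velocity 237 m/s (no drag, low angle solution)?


sin(2*theta) = R*g/v0^2 = 5049*9.81/237^2 = 0.881815, theta = arcsin(0.881815)/2 = 30.93°

30.93 degrees


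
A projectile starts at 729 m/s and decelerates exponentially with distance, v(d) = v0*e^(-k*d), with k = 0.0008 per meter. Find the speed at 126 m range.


v = v0*exp(-k*d) = 729*exp(-0.0008*126) = 659.1 m/s

659.1 m/s


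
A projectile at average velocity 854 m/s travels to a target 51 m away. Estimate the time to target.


t = d/v = 51/854 = 0.05972 s

0.05972 s


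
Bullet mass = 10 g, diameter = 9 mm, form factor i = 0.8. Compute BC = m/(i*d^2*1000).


BC = m/(i*d^2*1000) = 10/(0.8 * 9^2 * 1000) = 0.0001543

0.0001543


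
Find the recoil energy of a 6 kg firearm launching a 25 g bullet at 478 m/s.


v_r = m_p*v_p/m_gun = 0.025*478/6 = 1.99167 m/s, E_r = 0.5*m_gun*v_r^2 = 0.5*6*1.99167^2 = 11.9 J

11.9 J


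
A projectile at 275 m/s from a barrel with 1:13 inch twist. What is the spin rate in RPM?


twist_m = 13*0.0254 = 0.3302 m
spin = v/twist = 275/0.3302 = 832.8286 rev/s
RPM = spin*60 = 832.8286*60 ≈ 49970 RPM

49970 RPM


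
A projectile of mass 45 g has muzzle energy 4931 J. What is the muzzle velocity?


v = sqrt(2*E/m) = sqrt(2*4931/0.045) = 468.1 m/s

468.1 m/s


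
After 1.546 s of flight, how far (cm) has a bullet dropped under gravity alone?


drop = 0.5*g*t^2 = 0.5*9.81*1.546^2 = 11.7235 m ≈ 1172 cm

1172 cm


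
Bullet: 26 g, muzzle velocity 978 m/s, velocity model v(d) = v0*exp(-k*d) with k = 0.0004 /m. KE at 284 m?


v = v0*exp(-k*d) = 978*exp(-0.0004*284) = 872.977 m/s
E = 0.5*m*v^2 = 0.5*0.026*872.977^2 = 9907 J

9907 J


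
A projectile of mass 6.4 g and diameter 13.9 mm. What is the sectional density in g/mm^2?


SD = m/d^2 = 6.4/13.9^2 = 0.03312 g/mm^2

0.03312 g/mm^2
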